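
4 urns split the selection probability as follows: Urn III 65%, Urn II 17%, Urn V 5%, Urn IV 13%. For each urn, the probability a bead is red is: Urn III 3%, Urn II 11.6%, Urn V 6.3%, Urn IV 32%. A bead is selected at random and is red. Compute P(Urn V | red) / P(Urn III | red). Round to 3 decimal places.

0.162

Unnormalized posteriors (prior × likelihood):
  Urn III: 0.65 × 0.03 = 0.0195
  Urn II: 0.17 × 0.116 = 0.01972
  Urn V: 0.05 × 0.063 = 0.00315
  Urn IV: 0.13 × 0.32 = 0.0416
Sum = 0.08397.
The ratio is 0.00315 / 0.0195 (the normalizer cancels) = 0.162.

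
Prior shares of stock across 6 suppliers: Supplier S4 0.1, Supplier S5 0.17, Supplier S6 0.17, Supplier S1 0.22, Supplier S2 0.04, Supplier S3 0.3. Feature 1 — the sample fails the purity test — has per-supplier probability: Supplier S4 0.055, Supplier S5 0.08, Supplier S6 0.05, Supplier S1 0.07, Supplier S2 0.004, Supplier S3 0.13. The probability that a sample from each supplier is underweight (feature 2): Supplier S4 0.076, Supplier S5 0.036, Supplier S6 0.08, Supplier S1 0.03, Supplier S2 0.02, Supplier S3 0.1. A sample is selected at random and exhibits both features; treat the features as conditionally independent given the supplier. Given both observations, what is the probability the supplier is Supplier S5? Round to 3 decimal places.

0.082

Unnormalized posteriors (prior × likelihood):
  Supplier S4: 0.1 × 0.055 × 0.076 = 0.000418
  Supplier S5: 0.17 × 0.08 × 0.036 = 0.0004896
  Supplier S6: 0.17 × 0.05 × 0.08 = 0.00068
  Supplier S1: 0.22 × 0.07 × 0.03 = 0.000462
  Supplier S2: 0.04 × 0.004 × 0.02 = 0.0000032
  Supplier S3: 0.3 × 0.13 × 0.1 = 0.0039
Sum = 0.0059528.
P(Supplier S5 | evidence) = 0.0004896 / 0.0059528 ≈ 0.082.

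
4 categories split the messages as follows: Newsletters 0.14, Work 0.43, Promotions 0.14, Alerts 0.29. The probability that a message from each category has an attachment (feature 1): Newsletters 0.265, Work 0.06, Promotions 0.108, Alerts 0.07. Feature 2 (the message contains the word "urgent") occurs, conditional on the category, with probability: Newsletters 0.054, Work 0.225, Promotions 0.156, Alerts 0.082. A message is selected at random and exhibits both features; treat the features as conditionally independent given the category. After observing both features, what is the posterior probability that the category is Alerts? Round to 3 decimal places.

0.141

Prior × likelihood for each hypothesis:
  Newsletters: 0.14 × 0.265 × 0.054 = 0.0020034
  Work: 0.43 × 0.06 × 0.225 = 0.005805
  Promotions: 0.14 × 0.108 × 0.156 = 0.00235872
  Alerts: 0.29 × 0.07 × 0.082 = 0.0016646
Sum = 0.01183172.
P(Alerts | evidence) = 0.0016646 / 0.01183172 ≈ 0.141.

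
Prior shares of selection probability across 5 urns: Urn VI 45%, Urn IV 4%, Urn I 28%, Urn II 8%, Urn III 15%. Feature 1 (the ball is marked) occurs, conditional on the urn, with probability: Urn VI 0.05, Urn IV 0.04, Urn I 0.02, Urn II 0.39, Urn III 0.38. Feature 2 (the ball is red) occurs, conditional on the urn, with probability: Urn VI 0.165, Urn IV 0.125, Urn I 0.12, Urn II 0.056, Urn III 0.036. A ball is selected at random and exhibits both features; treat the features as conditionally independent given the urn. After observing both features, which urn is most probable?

Unnormalized posteriors (prior × likelihood):
  Urn VI: 0.45 × 0.05 × 0.165 = 0.0037125
  Urn IV: 0.04 × 0.04 × 0.125 = 0.0002
  Urn I: 0.28 × 0.02 × 0.12 = 0.000672
  Urn II: 0.08 × 0.39 × 0.056 = 0.0017472
  Urn III: 0.15 × 0.38 × 0.036 = 0.002052
Normalizing constant = 0.0083837.
Largest term belongs to Urn VI, so Urn VI is most probable.

Urn VI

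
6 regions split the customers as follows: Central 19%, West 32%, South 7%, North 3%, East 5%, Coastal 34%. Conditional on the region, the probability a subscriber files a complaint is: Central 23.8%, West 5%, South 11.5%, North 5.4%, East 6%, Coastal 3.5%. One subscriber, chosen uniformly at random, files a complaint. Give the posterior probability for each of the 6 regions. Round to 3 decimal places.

By Bayes' rule, posterior ∝ prior × likelihood:
  Central: 0.19 × 0.238 = 0.04522
  West: 0.32 × 0.05 = 0.016
  South: 0.07 × 0.115 = 0.00805
  North: 0.03 × 0.054 = 0.00162
  East: 0.05 × 0.06 = 0.003
  Coastal: 0.34 × 0.035 = 0.0119
Total = 0.08579.
P(Central | complaint) = 0.04522/0.08579 ≈ 0.527
P(West | complaint) = 0.016/0.08579 ≈ 0.187
P(South | complaint) = 0.00805/0.08579 ≈ 0.094
P(North | complaint) = 0.00162/0.08579 ≈ 0.019
P(East | complaint) = 0.003/0.08579 ≈ 0.035
P(Coastal | complaint) = 0.0119/0.08579 ≈ 0.139
(Check: 0.527+0.187+0.094+0.019+0.035+0.139 = 1.001.)

Central 0.527, West 0.187, South 0.094, North 0.019, East 0.035, Coastal 0.139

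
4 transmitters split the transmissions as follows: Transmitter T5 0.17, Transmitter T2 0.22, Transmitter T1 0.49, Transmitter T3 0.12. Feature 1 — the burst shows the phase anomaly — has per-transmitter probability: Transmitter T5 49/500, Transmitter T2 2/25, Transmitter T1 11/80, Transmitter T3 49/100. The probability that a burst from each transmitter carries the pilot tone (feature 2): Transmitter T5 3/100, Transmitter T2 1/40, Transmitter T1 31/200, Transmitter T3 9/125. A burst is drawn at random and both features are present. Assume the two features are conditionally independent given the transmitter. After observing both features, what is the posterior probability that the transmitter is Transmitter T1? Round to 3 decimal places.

0.669

Compute prior × likelihood for every hypothesis:
  Transmitter T5: 0.17 × 0.098 × 0.03 = 0.0004998
  Transmitter T2: 0.22 × 0.08 × 0.025 = 0.00044
  Transmitter T1: 0.49 × 0.1375 × 0.155 = 0.010443125
  Transmitter T3: 0.12 × 0.49 × 0.072 = 0.0042336
Total = 0.015616525.
P(Transmitter T1 | evidence) = 0.010443125 / 0.015616525 ≈ 0.669.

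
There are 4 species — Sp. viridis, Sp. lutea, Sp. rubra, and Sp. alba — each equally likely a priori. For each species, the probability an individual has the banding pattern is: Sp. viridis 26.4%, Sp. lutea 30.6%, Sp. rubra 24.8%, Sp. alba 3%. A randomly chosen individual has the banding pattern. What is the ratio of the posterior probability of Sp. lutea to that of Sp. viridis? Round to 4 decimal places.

With a uniform prior (1/4 each), posterior ∝ likelihood:
  Sp. viridis: 0.264
  Sp. lutea: 0.306
  Sp. rubra: 0.248
  Sp. alba: 0.03
Total = 0.848.
The ratio is 0.306 / 0.264 (the normalizer cancels) = 1.1591.

1.1591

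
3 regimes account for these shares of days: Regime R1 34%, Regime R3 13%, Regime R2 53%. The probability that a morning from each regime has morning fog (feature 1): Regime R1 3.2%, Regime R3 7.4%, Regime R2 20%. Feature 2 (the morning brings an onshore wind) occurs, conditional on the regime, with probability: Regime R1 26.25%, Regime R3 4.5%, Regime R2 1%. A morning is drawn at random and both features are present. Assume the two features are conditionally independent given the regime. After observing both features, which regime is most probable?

By Bayes' rule, posterior ∝ prior × likelihood:
  Regime R1: 0.34 × 0.032 × 0.2625 = 0.002856
  Regime R3: 0.13 × 0.074 × 0.045 = 0.0004329
  Regime R2: 0.53 × 0.2 × 0.01 = 0.00106
Total = 0.0043489.
Largest term belongs to Regime R1, so Regime R1 is most probable.

Regime R1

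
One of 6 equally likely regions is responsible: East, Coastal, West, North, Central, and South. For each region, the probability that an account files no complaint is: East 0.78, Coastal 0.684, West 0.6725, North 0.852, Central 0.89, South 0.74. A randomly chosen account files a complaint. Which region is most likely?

Taking complements, P(complaint | each) = East 0.22, Coastal 0.316, West 0.3275, North 0.148, Central 0.11, South 0.26.
Since the prior is uniform, the posterior is proportional to the likelihood:
  East: 0.22
  Coastal: 0.316
  West: 0.3275
  North: 0.148
  Central: 0.11
  South: 0.26
Total = 1.3815.
Largest term belongs to West, so West is most probable.

West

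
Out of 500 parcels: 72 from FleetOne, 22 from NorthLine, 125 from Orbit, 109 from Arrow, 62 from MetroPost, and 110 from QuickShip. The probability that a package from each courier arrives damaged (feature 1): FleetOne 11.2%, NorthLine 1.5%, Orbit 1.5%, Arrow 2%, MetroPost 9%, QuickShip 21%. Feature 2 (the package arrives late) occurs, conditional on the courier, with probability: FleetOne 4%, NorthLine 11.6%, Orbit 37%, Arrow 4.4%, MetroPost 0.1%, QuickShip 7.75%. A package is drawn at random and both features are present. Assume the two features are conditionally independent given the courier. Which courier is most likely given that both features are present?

Compute prior × likelihood for every hypothesis:
  FleetOne: 0.144 × 0.112 × 0.04 = 0.00064512
  NorthLine: 0.044 × 0.015 × 0.116 = 0.00007656
  Orbit: 0.25 × 0.015 × 0.37 = 0.0013875
  Arrow: 0.218 × 0.02 × 0.044 = 0.00019184
  MetroPost: 0.124 × 0.09 × 0.001 = 0.00001116
  QuickShip: 0.22 × 0.21 × 0.0775 = 0.0035805
Normalizing constant = 0.00589268.
Largest term belongs to QuickShip, so QuickShip is most probable.

QuickShip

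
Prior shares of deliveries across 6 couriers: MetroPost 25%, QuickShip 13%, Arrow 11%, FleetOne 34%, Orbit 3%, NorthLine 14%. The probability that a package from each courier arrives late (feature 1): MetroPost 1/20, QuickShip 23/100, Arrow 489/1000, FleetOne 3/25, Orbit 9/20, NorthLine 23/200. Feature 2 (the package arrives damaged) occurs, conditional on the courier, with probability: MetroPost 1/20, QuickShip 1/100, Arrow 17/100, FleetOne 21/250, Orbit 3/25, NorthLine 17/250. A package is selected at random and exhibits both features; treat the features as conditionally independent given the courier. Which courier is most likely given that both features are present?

Arrow

Unnormalized posteriors (prior × likelihood):
  MetroPost: 0.25 × 0.05 × 0.05 = 0.000625
  QuickShip: 0.13 × 0.23 × 0.01 = 0.000299
  Arrow: 0.11 × 0.489 × 0.17 = 0.0091443
  FleetOne: 0.34 × 0.12 × 0.084 = 0.0034272
  Orbit: 0.03 × 0.45 × 0.12 = 0.00162
  NorthLine: 0.14 × 0.115 × 0.068 = 0.0010948
Total = 0.0162103.
Largest term belongs to Arrow, so Arrow is most probable.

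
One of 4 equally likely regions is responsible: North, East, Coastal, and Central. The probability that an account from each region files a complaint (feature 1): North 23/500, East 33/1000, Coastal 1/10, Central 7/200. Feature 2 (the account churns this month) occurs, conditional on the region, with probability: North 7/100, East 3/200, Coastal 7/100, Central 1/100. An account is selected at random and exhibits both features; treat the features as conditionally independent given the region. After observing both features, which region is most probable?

Since the prior is uniform, the posterior is proportional to the likelihood:
  North: 0.046 × 0.07 = 0.00322
  East: 0.033 × 0.015 = 0.000495
  Coastal: 0.1 × 0.07 = 0.007
  Central: 0.035 × 0.01 = 0.00035
Total = 0.011065.
Largest term belongs to Coastal, so Coastal is most probable.

Coastal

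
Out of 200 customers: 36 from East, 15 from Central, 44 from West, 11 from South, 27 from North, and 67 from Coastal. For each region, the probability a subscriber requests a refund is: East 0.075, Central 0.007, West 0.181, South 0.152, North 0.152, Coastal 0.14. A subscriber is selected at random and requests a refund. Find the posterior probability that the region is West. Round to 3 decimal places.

Unnormalized posteriors (prior × likelihood):
  East: 0.18 × 0.075 = 0.0135
  Central: 0.075 × 0.007 = 0.000525
  West: 0.22 × 0.181 = 0.03982
  South: 0.055 × 0.152 = 0.00836
  North: 0.135 × 0.152 = 0.02052
  Coastal: 0.335 × 0.14 = 0.0469
Total = 0.129625.
P(West | evidence) = 0.03982 / 0.129625 ≈ 0.307.

0.307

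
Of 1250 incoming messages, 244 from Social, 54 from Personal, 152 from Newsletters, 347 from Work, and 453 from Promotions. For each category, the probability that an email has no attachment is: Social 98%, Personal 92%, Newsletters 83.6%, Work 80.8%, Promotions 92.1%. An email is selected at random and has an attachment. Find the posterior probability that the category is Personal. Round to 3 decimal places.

0.032

Taking complements, P(attachment | each) = Social 0.02, Personal 0.08, Newsletters 0.164, Work 0.192, Promotions 0.079.
Prior × likelihood for each hypothesis:
  Social: 0.1952 × 0.02 = 0.003904
  Personal: 0.0432 × 0.08 = 0.003456
  Newsletters: 0.1216 × 0.164 = 0.0199424
  Work: 0.2776 × 0.192 = 0.0532992
  Promotions: 0.3624 × 0.079 = 0.0286296
Normalizing constant = 0.1092312.
P(Personal | evidence) = 0.003456 / 0.1092312 ≈ 0.032.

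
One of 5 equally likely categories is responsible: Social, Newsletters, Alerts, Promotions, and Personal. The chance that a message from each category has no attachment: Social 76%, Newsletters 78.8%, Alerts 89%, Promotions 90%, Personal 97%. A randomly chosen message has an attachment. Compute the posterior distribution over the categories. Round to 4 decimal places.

Taking complements, P(attachment | each) = Social 0.24, Newsletters 0.212, Alerts 0.11, Promotions 0.1, Personal 0.03.
With a uniform prior (1/5 each), posterior ∝ likelihood:
  Social: 0.24
  Newsletters: 0.212
  Alerts: 0.11
  Promotions: 0.1
  Personal: 0.03
Total = 0.692.
P(Social | attachment) = 0.24/0.692 ≈ 0.3468
P(Newsletters | attachment) = 0.212/0.692 ≈ 0.3064
P(Alerts | attachment) = 0.11/0.692 ≈ 0.1590
P(Promotions | attachment) = 0.1/0.692 ≈ 0.1445
P(Personal | attachment) = 0.03/0.692 ≈ 0.0434

Social 0.3468, Newsletters 0.3064, Alerts 0.1590, Promotions 0.1445, Personal 0.0434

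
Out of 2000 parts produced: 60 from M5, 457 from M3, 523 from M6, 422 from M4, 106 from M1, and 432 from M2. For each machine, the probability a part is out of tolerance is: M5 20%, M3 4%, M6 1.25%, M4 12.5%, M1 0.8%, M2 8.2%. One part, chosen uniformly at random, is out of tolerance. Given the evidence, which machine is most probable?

M4

Compute prior × likelihood for every hypothesis:
  M5: 0.03 × 0.2 = 0.006
  M3: 0.2285 × 0.04 = 0.00914
  M6: 0.2615 × 0.0125 = 0.00326875
  M4: 0.211 × 0.125 = 0.026375
  M1: 0.053 × 0.008 = 0.000424
  M2: 0.216 × 0.082 = 0.017712
Normalizing constant = 0.06291975.
Largest term belongs to M4, so M4 is most probable.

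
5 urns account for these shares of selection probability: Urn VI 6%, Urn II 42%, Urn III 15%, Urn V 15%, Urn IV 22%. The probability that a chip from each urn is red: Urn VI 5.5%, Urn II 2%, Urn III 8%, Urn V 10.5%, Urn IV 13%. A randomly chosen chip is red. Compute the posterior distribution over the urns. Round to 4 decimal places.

Urn VI 0.0485, Urn II 0.1234, Urn III 0.1763, Urn V 0.2314, Urn IV 0.4203

Unnormalized posteriors (prior × likelihood):
  Urn VI: 0.06 × 0.055 = 0.0033
  Urn II: 0.42 × 0.02 = 0.0084
  Urn III: 0.15 × 0.08 = 0.012
  Urn V: 0.15 × 0.105 = 0.01575
  Urn IV: 0.22 × 0.13 = 0.0286
Sum = 0.06805.
P(Urn VI | red) = 0.0033/0.06805 ≈ 0.0485
P(Urn II | red) = 0.0084/0.06805 ≈ 0.1234
P(Urn III | red) = 0.012/0.06805 ≈ 0.1763
P(Urn V | red) = 0.01575/0.06805 ≈ 0.2314
P(Urn IV | red) = 0.0286/0.06805 ≈ 0.4203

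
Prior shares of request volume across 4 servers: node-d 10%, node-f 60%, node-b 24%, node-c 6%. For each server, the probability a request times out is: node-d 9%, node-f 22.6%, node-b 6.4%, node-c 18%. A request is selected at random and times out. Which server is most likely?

node-f

By Bayes' rule, posterior ∝ prior × likelihood:
  node-d: 0.1 × 0.09 = 0.009
  node-f: 0.6 × 0.226 = 0.1356
  node-b: 0.24 × 0.064 = 0.01536
  node-c: 0.06 × 0.18 = 0.0108
Sum = 0.17076.
Largest term belongs to node-f, so node-f is most probable.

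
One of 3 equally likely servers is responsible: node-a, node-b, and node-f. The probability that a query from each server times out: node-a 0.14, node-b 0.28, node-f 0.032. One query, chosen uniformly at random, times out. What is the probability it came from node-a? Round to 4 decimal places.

0.3097

With a uniform prior (1/3 each), posterior ∝ likelihood:
  node-a: 0.14
  node-b: 0.28
  node-f: 0.032
Sum = 0.452.
P(node-a | evidence) = 0.14 / 0.452 ≈ 0.3097.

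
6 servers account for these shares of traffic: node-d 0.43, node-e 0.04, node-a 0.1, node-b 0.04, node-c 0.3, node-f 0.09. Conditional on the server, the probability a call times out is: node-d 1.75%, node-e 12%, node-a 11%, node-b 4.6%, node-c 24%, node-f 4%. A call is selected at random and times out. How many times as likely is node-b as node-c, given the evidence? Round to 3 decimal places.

By Bayes' rule, posterior ∝ prior × likelihood:
  node-d: 0.43 × 0.0175 = 0.007525
  node-e: 0.04 × 0.12 = 0.0048
  node-a: 0.1 × 0.11 = 0.011
  node-b: 0.04 × 0.046 = 0.00184
  node-c: 0.3 × 0.24 = 0.072
  node-f: 0.09 × 0.04 = 0.0036
Total = 0.100765.
The ratio is 0.00184 / 0.072 (the normalizer cancels) = 0.026.

0.026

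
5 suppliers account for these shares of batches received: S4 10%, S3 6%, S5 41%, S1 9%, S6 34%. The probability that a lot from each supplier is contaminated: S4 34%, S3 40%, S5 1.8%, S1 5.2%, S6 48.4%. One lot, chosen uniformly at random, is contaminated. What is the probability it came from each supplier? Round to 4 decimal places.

Prior × likelihood for each hypothesis:
  S4: 0.1 × 0.34 = 0.034
  S3: 0.06 × 0.4 = 0.024
  S5: 0.41 × 0.018 = 0.00738
  S1: 0.09 × 0.052 = 0.00468
  S6: 0.34 × 0.484 = 0.16456
Normalizing constant = 0.23462.
P(S4 | contaminated) = 0.034/0.23462 ≈ 0.1449
P(S3 | contaminated) = 0.024/0.23462 ≈ 0.1023
P(S5 | contaminated) = 0.00738/0.23462 ≈ 0.0315
P(S1 | contaminated) = 0.00468/0.23462 ≈ 0.0199
P(S6 | contaminated) = 0.16456/0.23462 ≈ 0.7014
(Check: 0.1449+0.1023+0.0315+0.0199+0.7014 = 1.0000.)

S4 0.1449, S3 0.1023, S5 0.0315, S1 0.0199, S6 0.7014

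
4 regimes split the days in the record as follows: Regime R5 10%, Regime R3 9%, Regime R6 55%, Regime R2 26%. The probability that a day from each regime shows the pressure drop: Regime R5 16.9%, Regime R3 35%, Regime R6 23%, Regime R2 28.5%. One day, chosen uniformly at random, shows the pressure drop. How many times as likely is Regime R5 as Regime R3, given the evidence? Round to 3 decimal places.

0.537

Compute prior × likelihood for every hypothesis:
  Regime R5: 0.1 × 0.169 = 0.0169
  Regime R3: 0.09 × 0.35 = 0.0315
  Regime R6: 0.55 × 0.23 = 0.1265
  Regime R2: 0.26 × 0.285 = 0.0741
Normalizing constant = 0.249.
The ratio is 0.0169 / 0.0315 (the normalizer cancels) = 0.537.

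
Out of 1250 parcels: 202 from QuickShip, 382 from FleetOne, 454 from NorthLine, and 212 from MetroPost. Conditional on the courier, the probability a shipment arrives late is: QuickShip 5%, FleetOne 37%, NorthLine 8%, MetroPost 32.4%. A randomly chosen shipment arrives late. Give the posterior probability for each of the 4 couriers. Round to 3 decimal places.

QuickShip 0.039, FleetOne 0.551, NorthLine 0.142, MetroPost 0.268

By Bayes' rule, posterior ∝ prior × likelihood:
  QuickShip: 0.1616 × 0.05 = 0.00808
  FleetOne: 0.3056 × 0.37 = 0.113072
  NorthLine: 0.3632 × 0.08 = 0.029056
  MetroPost: 0.1696 × 0.324 = 0.0549504
Total = 0.2051584.
P(QuickShip | late) = 0.00808/0.2051584 ≈ 0.039
P(FleetOne | late) = 0.113072/0.2051584 ≈ 0.551
P(NorthLine | late) = 0.029056/0.2051584 ≈ 0.142
P(MetroPost | late) = 0.0549504/0.2051584 ≈ 0.268
(Check: 0.039+0.551+0.142+0.268 = 1.000.)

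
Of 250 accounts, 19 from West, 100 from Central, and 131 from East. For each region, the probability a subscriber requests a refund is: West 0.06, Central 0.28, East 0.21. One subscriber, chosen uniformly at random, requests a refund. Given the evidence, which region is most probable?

Central

Unnormalized posteriors (prior × likelihood):
  West: 0.076 × 0.06 = 0.00456
  Central: 0.4 × 0.28 = 0.112
  East: 0.524 × 0.21 = 0.11004
Normalizing constant = 0.2266.
Largest term belongs to Central, so Central is most probable.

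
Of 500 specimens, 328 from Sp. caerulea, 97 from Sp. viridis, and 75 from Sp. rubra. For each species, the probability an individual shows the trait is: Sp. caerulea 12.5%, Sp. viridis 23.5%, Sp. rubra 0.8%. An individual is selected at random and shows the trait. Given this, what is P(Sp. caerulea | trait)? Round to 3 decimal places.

0.637

Prior × likelihood for each hypothesis:
  Sp. caerulea: 0.656 × 0.125 = 0.082
  Sp. viridis: 0.194 × 0.235 = 0.04559
  Sp. rubra: 0.15 × 0.008 = 0.0012
Normalizing constant = 0.12879.
P(Sp. caerulea | evidence) = 0.082 / 0.12879 ≈ 0.637.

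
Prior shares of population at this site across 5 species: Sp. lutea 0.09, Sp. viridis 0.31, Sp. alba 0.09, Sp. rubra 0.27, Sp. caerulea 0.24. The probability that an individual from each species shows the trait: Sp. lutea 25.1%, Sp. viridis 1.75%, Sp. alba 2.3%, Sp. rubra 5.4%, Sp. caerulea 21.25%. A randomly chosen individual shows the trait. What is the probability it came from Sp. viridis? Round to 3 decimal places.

0.057

Unnormalized posteriors (prior × likelihood):
  Sp. lutea: 0.09 × 0.251 = 0.02259
  Sp. viridis: 0.31 × 0.0175 = 0.005425
  Sp. alba: 0.09 × 0.023 = 0.00207
  Sp. rubra: 0.27 × 0.054 = 0.01458
  Sp. caerulea: 0.24 × 0.2125 = 0.051
Sum = 0.095665.
P(Sp. viridis | evidence) = 0.005425 / 0.095665 ≈ 0.057.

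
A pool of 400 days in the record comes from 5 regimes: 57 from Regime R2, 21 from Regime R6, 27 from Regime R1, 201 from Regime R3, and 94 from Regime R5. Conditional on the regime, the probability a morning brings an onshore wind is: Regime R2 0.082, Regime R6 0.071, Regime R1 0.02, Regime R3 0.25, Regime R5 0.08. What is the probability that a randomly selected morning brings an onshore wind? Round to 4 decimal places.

0.1612

By Bayes' rule, posterior ∝ prior × likelihood:
  Regime R2: 0.1425 × 0.082 = 0.011685
  Regime R6: 0.0525 × 0.071 = 0.0037275
  Regime R1: 0.0675 × 0.02 = 0.00135
  Regime R3: 0.5025 × 0.25 = 0.125625
  Regime R5: 0.235 × 0.08 = 0.0188
P(onshore) = 0.011685 + 0.0037275 + 0.00135 + 0.125625 + 0.0188 = 0.1611875 → 0.1612.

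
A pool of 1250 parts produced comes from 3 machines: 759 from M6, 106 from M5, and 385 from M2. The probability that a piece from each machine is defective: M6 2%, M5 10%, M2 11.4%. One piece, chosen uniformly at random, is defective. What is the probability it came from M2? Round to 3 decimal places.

0.630

Prior × likelihood for each hypothesis:
  M6: 0.6072 × 0.02 = 0.012144
  M5: 0.0848 × 0.1 = 0.00848
  M2: 0.308 × 0.114 = 0.035112
Total = 0.055736.
P(M2 | evidence) = 0.035112 / 0.055736 ≈ 0.630.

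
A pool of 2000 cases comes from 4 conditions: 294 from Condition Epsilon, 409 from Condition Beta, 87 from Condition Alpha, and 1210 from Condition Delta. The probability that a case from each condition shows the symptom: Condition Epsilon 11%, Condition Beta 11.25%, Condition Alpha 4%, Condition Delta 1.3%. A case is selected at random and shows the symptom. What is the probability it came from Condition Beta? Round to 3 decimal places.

Unnormalized posteriors (prior × likelihood):
  Condition Epsilon: 0.147 × 0.11 = 0.01617
  Condition Beta: 0.2045 × 0.1125 = 0.02300625
  Condition Alpha: 0.0435 × 0.04 = 0.00174
  Condition Delta: 0.605 × 0.013 = 0.007865
Normalizing constant = 0.04878125.
P(Condition Beta | evidence) = 0.02300625 / 0.04878125 ≈ 0.472.

0.472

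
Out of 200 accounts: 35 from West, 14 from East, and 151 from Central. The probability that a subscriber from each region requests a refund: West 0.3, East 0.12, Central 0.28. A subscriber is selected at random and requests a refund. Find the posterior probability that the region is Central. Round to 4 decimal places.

0.7763

By Bayes' rule, posterior ∝ prior × likelihood:
  West: 0.175 × 0.3 = 0.0525
  East: 0.07 × 0.12 = 0.0084
  Central: 0.755 × 0.28 = 0.2114
Sum = 0.2723.
P(Central | evidence) = 0.2114 / 0.2723 ≈ 0.7763.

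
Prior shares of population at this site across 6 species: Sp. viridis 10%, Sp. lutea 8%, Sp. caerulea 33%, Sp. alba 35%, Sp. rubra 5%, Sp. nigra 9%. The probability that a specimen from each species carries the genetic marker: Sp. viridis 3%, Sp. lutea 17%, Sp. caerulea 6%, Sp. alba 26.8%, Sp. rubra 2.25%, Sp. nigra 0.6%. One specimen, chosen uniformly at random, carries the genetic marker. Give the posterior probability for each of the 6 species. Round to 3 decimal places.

Sp. viridis 0.023, Sp. lutea 0.103, Sp. caerulea 0.150, Sp. alba 0.711, Sp. rubra 0.009, Sp. nigra 0.004

Unnormalized posteriors (prior × likelihood):
  Sp. viridis: 0.1 × 0.03 = 0.003
  Sp. lutea: 0.08 × 0.17 = 0.0136
  Sp. caerulea: 0.33 × 0.06 = 0.0198
  Sp. alba: 0.35 × 0.268 = 0.0938
  Sp. rubra: 0.05 × 0.0225 = 0.001125
  Sp. nigra: 0.09 × 0.006 = 0.00054
Normalizing constant = 0.131865.
P(Sp. viridis | marker) = 0.003/0.131865 ≈ 0.023
P(Sp. lutea | marker) = 0.0136/0.131865 ≈ 0.103
P(Sp. caerulea | marker) = 0.0198/0.131865 ≈ 0.150
P(Sp. alba | marker) = 0.0938/0.131865 ≈ 0.711
P(Sp. rubra | marker) = 0.001125/0.131865 ≈ 0.009
P(Sp. nigra | marker) = 0.00054/0.131865 ≈ 0.004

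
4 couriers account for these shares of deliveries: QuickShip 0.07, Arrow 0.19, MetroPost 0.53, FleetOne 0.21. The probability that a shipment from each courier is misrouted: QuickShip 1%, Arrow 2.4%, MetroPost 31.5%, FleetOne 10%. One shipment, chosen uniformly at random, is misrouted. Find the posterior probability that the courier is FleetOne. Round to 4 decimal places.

Unnormalized posteriors (prior × likelihood):
  QuickShip: 0.07 × 0.01 = 0.0007
  Arrow: 0.19 × 0.024 = 0.00456
  MetroPost: 0.53 × 0.315 = 0.16695
  FleetOne: 0.21 × 0.1 = 0.021
Normalizing constant = 0.19321.
P(FleetOne | evidence) = 0.021 / 0.19321 ≈ 0.1087.

0.1087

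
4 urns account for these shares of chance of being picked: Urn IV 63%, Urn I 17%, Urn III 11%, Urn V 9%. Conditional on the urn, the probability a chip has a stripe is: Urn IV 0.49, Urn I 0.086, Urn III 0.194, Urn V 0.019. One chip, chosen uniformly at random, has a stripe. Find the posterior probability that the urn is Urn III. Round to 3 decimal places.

Prior × likelihood for each hypothesis:
  Urn IV: 0.63 × 0.49 = 0.3087
  Urn I: 0.17 × 0.086 = 0.01462
  Urn III: 0.11 × 0.194 = 0.02134
  Urn V: 0.09 × 0.019 = 0.00171
Total = 0.34637.
P(Urn III | evidence) = 0.02134 / 0.34637 ≈ 0.062.

0.062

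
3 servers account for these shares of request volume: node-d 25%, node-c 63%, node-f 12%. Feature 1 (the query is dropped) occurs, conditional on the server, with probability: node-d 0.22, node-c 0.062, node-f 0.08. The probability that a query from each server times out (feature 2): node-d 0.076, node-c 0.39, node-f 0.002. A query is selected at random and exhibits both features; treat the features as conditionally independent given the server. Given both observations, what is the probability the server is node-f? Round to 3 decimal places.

Unnormalized posteriors (prior × likelihood):
  node-d: 0.25 × 0.22 × 0.076 = 0.00418
  node-c: 0.63 × 0.062 × 0.39 = 0.0152334
  node-f: 0.12 × 0.08 × 0.002 = 0.0000192
Total = 0.0194326.
P(node-f | evidence) = 0.0000192 / 0.0194326 ≈ 0.001.

0.001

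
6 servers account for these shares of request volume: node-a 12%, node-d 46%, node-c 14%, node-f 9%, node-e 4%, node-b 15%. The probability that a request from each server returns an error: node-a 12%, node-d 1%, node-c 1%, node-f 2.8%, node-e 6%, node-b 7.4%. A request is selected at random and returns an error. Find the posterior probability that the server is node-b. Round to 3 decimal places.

By Bayes' rule, posterior ∝ prior × likelihood:
  node-a: 0.12 × 0.12 = 0.0144
  node-d: 0.46 × 0.01 = 0.0046
  node-c: 0.14 × 0.01 = 0.0014
  node-f: 0.09 × 0.028 = 0.00252
  node-e: 0.04 × 0.06 = 0.0024
  node-b: 0.15 × 0.074 = 0.0111
Normalizing constant = 0.03642.
P(node-b | evidence) = 0.0111 / 0.03642 ≈ 0.305.

0.305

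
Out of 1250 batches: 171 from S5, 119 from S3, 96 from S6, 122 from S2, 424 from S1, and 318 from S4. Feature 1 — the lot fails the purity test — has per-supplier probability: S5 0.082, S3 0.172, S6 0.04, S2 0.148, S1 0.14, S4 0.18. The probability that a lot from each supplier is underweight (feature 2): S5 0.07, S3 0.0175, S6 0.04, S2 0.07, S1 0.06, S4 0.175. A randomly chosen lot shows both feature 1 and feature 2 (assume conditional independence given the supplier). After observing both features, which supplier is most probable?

Unnormalized posteriors (prior × likelihood):
  S5: 0.1368 × 0.082 × 0.07 = 0.000785232
  S3: 0.0952 × 0.172 × 0.0175 = 0.000286552
  S6: 0.0768 × 0.04 × 0.04 = 0.00012288
  S2: 0.0976 × 0.148 × 0.07 = 0.001011136
  S1: 0.3392 × 0.14 × 0.06 = 0.00284928
  S4: 0.2544 × 0.18 × 0.175 = 0.0080136
Sum = 0.01306868.
Largest term belongs to S4, so S4 is most probable.

S4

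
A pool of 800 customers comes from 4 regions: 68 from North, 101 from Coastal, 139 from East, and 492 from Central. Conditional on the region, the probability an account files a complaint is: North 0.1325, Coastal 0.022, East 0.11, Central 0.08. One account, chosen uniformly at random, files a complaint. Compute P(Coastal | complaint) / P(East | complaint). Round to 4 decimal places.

0.1453

By Bayes' rule, posterior ∝ prior × likelihood:
  North: 0.085 × 0.1325 = 0.0112625
  Coastal: 0.12625 × 0.022 = 0.0027775
  East: 0.17375 × 0.11 = 0.0191125
  Central: 0.615 × 0.08 = 0.0492
Normalizing constant = 0.0823525.
The ratio is 0.0027775 / 0.0191125 (the normalizer cancels) = 0.1453.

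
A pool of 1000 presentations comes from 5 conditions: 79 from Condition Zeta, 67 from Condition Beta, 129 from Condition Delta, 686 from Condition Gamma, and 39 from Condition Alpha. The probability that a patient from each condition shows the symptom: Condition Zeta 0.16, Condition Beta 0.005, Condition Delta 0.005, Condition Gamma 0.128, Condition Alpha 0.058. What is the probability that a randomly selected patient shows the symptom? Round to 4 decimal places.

Prior × likelihood for each hypothesis:
  Condition Zeta: 0.079 × 0.16 = 0.01264
  Condition Beta: 0.067 × 0.005 = 0.000335
  Condition Delta: 0.129 × 0.005 = 0.000645
  Condition Gamma: 0.686 × 0.128 = 0.087808
  Condition Alpha: 0.039 × 0.058 = 0.002262
P(symptomatic) = 0.01264 + 0.000335 + 0.000645 + 0.087808 + 0.002262 = 0.10369 → 0.1037.

0.1037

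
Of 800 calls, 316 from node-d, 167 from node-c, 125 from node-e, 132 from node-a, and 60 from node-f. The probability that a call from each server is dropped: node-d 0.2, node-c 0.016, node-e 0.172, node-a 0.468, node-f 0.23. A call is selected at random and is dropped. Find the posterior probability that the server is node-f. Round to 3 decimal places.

0.085

Unnormalized posteriors (prior × likelihood):
  node-d: 0.395 × 0.2 = 0.079
  node-c: 0.20875 × 0.016 = 0.00334
  node-e: 0.15625 × 0.172 = 0.026875
  node-a: 0.165 × 0.468 = 0.07722
  node-f: 0.075 × 0.23 = 0.01725
Normalizing constant = 0.203685.
P(node-f | evidence) = 0.01725 / 0.203685 ≈ 0.085.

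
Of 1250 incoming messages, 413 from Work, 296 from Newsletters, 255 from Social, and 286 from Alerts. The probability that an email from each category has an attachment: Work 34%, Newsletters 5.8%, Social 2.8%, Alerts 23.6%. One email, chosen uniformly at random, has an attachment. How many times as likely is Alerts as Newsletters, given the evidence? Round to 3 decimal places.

3.932

Unnormalized posteriors (prior × likelihood):
  Work: 0.3304 × 0.34 = 0.112336
  Newsletters: 0.2368 × 0.058 = 0.0137344
  Social: 0.204 × 0.028 = 0.005712
  Alerts: 0.2288 × 0.236 = 0.0539968
Total = 0.1857792.
The ratio is 0.0539968 / 0.0137344 (the normalizer cancels) = 3.932.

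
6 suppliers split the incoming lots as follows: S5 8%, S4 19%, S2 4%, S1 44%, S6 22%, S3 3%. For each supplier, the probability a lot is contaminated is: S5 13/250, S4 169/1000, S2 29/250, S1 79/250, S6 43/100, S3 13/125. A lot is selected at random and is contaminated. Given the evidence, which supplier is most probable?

S1

Compute prior × likelihood for every hypothesis:
  S5: 0.08 × 0.052 = 0.00416
  S4: 0.19 × 0.169 = 0.03211
  S2: 0.04 × 0.116 = 0.00464
  S1: 0.44 × 0.316 = 0.13904
  S6: 0.22 × 0.43 = 0.0946
  S3: 0.03 × 0.104 = 0.00312
Normalizing constant = 0.27767.
Largest term belongs to S1, so S1 is most probable.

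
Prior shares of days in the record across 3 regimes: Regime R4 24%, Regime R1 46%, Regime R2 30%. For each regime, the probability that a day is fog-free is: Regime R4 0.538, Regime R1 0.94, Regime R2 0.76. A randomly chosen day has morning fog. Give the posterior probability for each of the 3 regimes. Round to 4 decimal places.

Regime R4 0.5268, Regime R1 0.1311, Regime R2 0.3421

Taking complements, P(fog | each) = Regime R4 0.462, Regime R1 0.06, Regime R2 0.24.
Compute prior × likelihood for every hypothesis:
  Regime R4: 0.24 × 0.462 = 0.11088
  Regime R1: 0.46 × 0.06 = 0.0276
  Regime R2: 0.3 × 0.24 = 0.072
Sum = 0.21048.
P(Regime R4 | fog) = 0.11088/0.21048 ≈ 0.5268
P(Regime R1 | fog) = 0.0276/0.21048 ≈ 0.1311
P(Regime R2 | fog) = 0.072/0.21048 ≈ 0.3421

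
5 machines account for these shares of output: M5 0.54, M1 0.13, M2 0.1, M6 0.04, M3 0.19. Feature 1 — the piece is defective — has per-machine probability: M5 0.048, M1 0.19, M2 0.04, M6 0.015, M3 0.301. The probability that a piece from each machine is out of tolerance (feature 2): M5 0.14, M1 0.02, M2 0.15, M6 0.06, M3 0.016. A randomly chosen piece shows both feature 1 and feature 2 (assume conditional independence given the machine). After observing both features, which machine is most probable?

M5

By Bayes' rule, posterior ∝ prior × likelihood:
  M5: 0.54 × 0.048 × 0.14 = 0.0036288
  M1: 0.13 × 0.19 × 0.02 = 0.000494
  M2: 0.1 × 0.04 × 0.15 = 0.0006
  M6: 0.04 × 0.015 × 0.06 = 0.000036
  M3: 0.19 × 0.301 × 0.016 = 0.00091504
Sum = 0.00567384.
Largest term belongs to M5, so M5 is most probable.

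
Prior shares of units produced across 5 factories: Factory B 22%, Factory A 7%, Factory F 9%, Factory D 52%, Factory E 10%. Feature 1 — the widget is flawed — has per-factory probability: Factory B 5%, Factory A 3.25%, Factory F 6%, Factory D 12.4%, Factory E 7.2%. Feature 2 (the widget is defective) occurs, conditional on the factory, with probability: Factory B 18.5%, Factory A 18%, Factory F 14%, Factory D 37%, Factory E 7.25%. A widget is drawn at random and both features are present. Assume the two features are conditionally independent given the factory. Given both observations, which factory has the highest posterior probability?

Factory D

Unnormalized posteriors (prior × likelihood):
  Factory B: 0.22 × 0.05 × 0.185 = 0.002035
  Factory A: 0.07 × 0.0325 × 0.18 = 0.0004095
  Factory F: 0.09 × 0.06 × 0.14 = 0.000756
  Factory D: 0.52 × 0.124 × 0.37 = 0.0238576
  Factory E: 0.1 × 0.072 × 0.0725 = 0.000522
Normalizing constant = 0.0275801.
Largest term belongs to Factory D, so Factory D is most probable.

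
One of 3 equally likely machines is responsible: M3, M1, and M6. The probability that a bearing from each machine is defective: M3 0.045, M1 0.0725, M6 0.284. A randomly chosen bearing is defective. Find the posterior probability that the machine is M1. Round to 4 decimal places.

0.1806

Since the prior is uniform, the posterior is proportional to the likelihood:
  M3: 0.045
  M1: 0.0725
  M6: 0.284
Normalizing constant = 0.4015.
P(M1 | evidence) = 0.0725 / 0.4015 ≈ 0.1806.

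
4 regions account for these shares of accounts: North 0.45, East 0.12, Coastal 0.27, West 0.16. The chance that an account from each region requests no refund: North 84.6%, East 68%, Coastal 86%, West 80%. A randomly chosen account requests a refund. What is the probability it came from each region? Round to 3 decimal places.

North 0.390, East 0.216, Coastal 0.213, West 0.180

Taking complements, P(refund | each) = North 0.154, East 0.32, Coastal 0.14, West 0.2.
Prior × likelihood for each hypothesis:
  North: 0.45 × 0.154 = 0.0693
  East: 0.12 × 0.32 = 0.0384
  Coastal: 0.27 × 0.14 = 0.0378
  West: 0.16 × 0.2 = 0.032
Normalizing constant = 0.1775.
P(North | refund) = 0.0693/0.1775 ≈ 0.390
P(East | refund) = 0.0384/0.1775 ≈ 0.216
P(Coastal | refund) = 0.0378/0.1775 ≈ 0.213
P(West | refund) = 0.032/0.1775 ≈ 0.180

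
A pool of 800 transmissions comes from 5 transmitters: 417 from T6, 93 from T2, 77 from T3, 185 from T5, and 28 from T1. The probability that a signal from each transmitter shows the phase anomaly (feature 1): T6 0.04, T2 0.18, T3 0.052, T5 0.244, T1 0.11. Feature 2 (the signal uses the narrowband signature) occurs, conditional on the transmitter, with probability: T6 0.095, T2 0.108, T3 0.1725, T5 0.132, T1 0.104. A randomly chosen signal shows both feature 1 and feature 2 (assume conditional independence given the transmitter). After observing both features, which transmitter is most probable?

T5

Unnormalized posteriors (prior × likelihood):
  T6: 0.52125 × 0.04 × 0.095 = 0.00198075
  T2: 0.11625 × 0.18 × 0.108 = 0.0022599
  T3: 0.09625 × 0.052 × 0.1725 = 0.0008633625
  T5: 0.23125 × 0.244 × 0.132 = 0.0074481
  T1: 0.035 × 0.11 × 0.104 = 0.0004004
Total = 0.0129525125.
Largest term belongs to T5, so T5 is most probable.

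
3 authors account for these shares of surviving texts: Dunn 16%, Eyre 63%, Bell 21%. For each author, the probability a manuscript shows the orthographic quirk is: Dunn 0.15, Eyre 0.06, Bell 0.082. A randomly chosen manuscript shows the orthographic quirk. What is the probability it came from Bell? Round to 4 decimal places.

Prior × likelihood for each hypothesis:
  Dunn: 0.16 × 0.15 = 0.024
  Eyre: 0.63 × 0.06 = 0.0378
  Bell: 0.21 × 0.082 = 0.01722
Total = 0.07902.
P(Bell | evidence) = 0.01722 / 0.07902 ≈ 0.2179.

0.2179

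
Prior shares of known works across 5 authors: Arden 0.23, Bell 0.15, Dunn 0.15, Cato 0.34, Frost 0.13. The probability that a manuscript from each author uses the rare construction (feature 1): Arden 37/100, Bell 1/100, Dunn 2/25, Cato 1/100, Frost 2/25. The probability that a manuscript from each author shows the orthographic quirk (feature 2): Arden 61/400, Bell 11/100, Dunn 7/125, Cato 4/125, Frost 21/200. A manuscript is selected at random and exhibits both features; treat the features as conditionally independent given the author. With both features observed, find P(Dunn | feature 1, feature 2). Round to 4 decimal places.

Prior × likelihood for each hypothesis:
  Arden: 0.23 × 0.37 × 0.1525 = 0.01297775
  Bell: 0.15 × 0.01 × 0.11 = 0.000165
  Dunn: 0.15 × 0.08 × 0.056 = 0.000672
  Cato: 0.34 × 0.01 × 0.032 = 0.0001088
  Frost: 0.13 × 0.08 × 0.105 = 0.001092
Total = 0.01501555.
P(Dunn | evidence) = 0.000672 / 0.01501555 ≈ 0.0448.

0.0448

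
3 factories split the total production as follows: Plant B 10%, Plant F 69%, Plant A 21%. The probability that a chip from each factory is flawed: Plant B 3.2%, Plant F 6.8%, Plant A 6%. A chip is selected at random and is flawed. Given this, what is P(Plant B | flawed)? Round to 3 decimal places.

0.051

Prior × likelihood for each hypothesis:
  Plant B: 0.1 × 0.032 = 0.0032
  Plant F: 0.69 × 0.068 = 0.04692
  Plant A: 0.21 × 0.06 = 0.0126
Total = 0.06272.
P(Plant B | evidence) = 0.0032 / 0.06272 ≈ 0.051.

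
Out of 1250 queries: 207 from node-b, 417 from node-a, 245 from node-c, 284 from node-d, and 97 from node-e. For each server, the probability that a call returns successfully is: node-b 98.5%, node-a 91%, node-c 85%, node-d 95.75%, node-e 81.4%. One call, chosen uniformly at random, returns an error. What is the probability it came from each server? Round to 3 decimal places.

node-b 0.029, node-a 0.349, node-c 0.342, node-d 0.112, node-e 0.168

Taking complements, P(error | each) = node-b 0.015, node-a 0.09, node-c 0.15, node-d 0.0425, node-e 0.186.
Unnormalized posteriors (prior × likelihood):
  node-b: 0.1656 × 0.015 = 0.002484
  node-a: 0.3336 × 0.09 = 0.030024
  node-c: 0.196 × 0.15 = 0.0294
  node-d: 0.2272 × 0.0425 = 0.009656
  node-e: 0.0776 × 0.186 = 0.0144336
Normalizing constant = 0.0859976.
P(node-b | error) = 0.002484/0.0859976 ≈ 0.029
P(node-a | error) = 0.030024/0.0859976 ≈ 0.349
P(node-c | error) = 0.0294/0.0859976 ≈ 0.342
P(node-d | error) = 0.009656/0.0859976 ≈ 0.112
P(node-e | error) = 0.0144336/0.0859976 ≈ 0.168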